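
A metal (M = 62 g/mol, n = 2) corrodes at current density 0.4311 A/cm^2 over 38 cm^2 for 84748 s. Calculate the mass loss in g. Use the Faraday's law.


Apply Faraday's law: m = i*A*t*M / (n*F)
Total charge passed Q = i*A*t = 0.4311*38*84748 = 1388324.7864 C
m = Q*M/(n*F) = 1388324.7864*62/(2*96485) = 446.06 g

446.06 g


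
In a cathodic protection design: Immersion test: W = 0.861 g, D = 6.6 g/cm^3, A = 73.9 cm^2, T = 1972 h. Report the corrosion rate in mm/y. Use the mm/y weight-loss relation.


Apply the mm/y weight-loss relation: CR = 87600 * W / (D * A * T)
Numerator: 87600 * 0.861 = 75423.6
Denominator: 6.6 * 73.9 * 1972 = 961823.28
CR = 75423.6 / 961823.28 = 0.078417 mm/y

0.078417 mm/y


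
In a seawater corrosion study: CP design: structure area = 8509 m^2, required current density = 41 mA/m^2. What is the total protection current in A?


I = area * current density, then convert mA → A (÷1000)
I = 8509 * 41 / 1000 = 348.87 A

348.87 A


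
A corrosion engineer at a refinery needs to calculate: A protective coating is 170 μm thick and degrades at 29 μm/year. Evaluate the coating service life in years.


Service life = thickness / degradation rate
Life = 170 / 29 = 5.9 years

5.9 years


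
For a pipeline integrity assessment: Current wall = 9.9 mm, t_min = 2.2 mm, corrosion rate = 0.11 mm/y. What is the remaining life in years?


Apply the remaining-life relation: RL = (t_current − t_min) / CR
RL = (9.9 − 2.2) / 0.11 = 7.7 / 0.11 = 70.0 years

70.0 years


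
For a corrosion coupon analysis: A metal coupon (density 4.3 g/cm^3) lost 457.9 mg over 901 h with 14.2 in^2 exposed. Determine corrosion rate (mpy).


Apply the mpy weight-loss relation: CR = 534 * W / (D * A * T)
Numerator: 534 * 457.9 = 244518.6
Denominator: 4.3 * 14.2 * 901 = 55015.06
CR = 244518.6 / 55015.06 = 4.445 mpy

4.445 mpy


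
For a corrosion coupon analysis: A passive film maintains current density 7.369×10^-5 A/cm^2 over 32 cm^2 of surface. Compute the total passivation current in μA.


I = i_pass * A, then convert A → μA (×10^6)
I = 7.369×10^-5 * 32 * 10^6 = 2358.08 μA

2358.08 μA


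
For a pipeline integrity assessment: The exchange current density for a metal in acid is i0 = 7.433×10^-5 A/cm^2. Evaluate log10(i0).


i0 = 7.433×10^-5 A/cm^2
log10(i0) = -4.129

-4.129


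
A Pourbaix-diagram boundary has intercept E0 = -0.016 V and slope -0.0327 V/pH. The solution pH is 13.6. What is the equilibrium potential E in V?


Apply the Pourbaix line equation: E = E0 + slope*pH
E = -0.016 + (-0.0327)*13.6 = -0.016 + (-0.44472) = -0.46072 V
Rounded to 3 decimal places: E = -0.461 V

-0.461 V


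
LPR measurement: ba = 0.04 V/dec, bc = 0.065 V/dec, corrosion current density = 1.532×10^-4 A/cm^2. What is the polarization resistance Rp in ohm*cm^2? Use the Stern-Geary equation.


Apply the Stern-Geary equation: Rp = ba*bc / (2.303*icorr*(ba+bc))
ba*bc = 0.04*0.065 = 0.0026
ba+bc = 0.105; 2.303*icorr*(ba+bc) = 2.303*1.532×10^-4*0.105 = 3.7046058×10^-5
Rp = 0.0026 / 3.7046058×10^-5 = 70.18 ohm*cm^2

70.18 ohm*cm^2


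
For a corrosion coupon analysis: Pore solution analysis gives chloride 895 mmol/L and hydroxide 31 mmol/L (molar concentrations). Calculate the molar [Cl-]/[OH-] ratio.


Threshold parameter = [Cl-] / [OH-] (molar basis; both in mmol/L, so units cancel)
Ratio = 895 / 31 = 28.87

28.87


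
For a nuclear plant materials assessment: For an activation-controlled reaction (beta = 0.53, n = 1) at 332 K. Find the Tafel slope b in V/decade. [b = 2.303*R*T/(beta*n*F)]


Apply the Tafel slope relation: b = 2.303*R*T/(beta*n*F)
Numerator: 2.303 * 8.314 * 332 = 6356.85
Denominator: 0.53 * 1 * 96485 = 51137.05
b = 6356.85 / 51137.05 = 0.1243 V/decade

0.1243 V/decade


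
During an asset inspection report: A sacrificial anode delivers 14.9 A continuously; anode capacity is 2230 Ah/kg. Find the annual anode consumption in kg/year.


Annual consumption = current * hours per year / capacity
Rate = 14.9 * 8760 / 2230 = 58.5 kg/year

58.5 kg/year


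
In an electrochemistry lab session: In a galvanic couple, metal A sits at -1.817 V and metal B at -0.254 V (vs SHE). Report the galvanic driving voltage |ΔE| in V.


Driving voltage is the absolute potential difference.
|ΔE| = |-1.817 − (-0.254)| = 1.563 V

1.563 V


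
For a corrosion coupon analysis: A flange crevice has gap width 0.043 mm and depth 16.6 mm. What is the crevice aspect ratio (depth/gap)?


Aspect ratio = depth / gap
Ratio = 16.6 / 0.043 = 386.0

386.0


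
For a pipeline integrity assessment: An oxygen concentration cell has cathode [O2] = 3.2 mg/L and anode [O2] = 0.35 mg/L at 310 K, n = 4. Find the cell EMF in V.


Apply the Nernst concentration-cell relation: E = (RT/nF)*ln(C_cathode/C_anode)
RT/nF = 8.314*310/(4*96485) = 0.00667808 V
ln(3.2/0.35) = 2.21297
E = 0.00667808 * 2.21297 = 0.01478 V

0.01478 V


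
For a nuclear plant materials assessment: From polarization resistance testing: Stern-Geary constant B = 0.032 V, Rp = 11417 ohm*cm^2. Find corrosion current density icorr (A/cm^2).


Apply the Stern-Geary relation: icorr = B / Rp
icorr = 0.032 / 11417 = 2.803×10^-6 A/cm^2

2.803×10^-6 A/cm^2


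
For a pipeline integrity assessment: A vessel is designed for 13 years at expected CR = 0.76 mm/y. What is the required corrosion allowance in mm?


Corrosion allowance = CR × design life
CA = 0.76 * 13 = 9.88 mm

9.88 mm


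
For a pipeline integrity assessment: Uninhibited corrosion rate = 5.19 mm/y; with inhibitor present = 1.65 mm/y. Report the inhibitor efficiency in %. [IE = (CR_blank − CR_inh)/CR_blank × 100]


Apply the inhibitor-efficiency definition: IE = (CR_blank − CR_inh)/CR_blank × 100
IE = (5.19 − 1.65) / 5.19 × 100
IE = 3.54 / 5.19 × 100 = 68.2 %

68.2 %


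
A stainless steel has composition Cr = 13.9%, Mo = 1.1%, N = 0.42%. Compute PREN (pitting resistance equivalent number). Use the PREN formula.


Apply the PREN formula: PREN = Cr + 3.3*Mo + 16*N
PREN = 13.9 + 3.3*1.1 + 16*0.42
PREN = 13.9 + 3.63 + 6.72 = 24.25

24.25


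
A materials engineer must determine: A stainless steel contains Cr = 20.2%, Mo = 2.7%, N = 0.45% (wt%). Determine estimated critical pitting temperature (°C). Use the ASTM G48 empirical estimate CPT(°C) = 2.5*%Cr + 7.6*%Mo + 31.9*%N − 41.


Apply the ASTM G48 empirical CPT estimate: CPT(°C) = 2.5*%Cr + 7.6*%Mo + 31.9*%N − 41
2.5*20.2 = 50.5; 7.6*2.7 = 20.52; 31.9*0.45 = 14.355
CPT = 50.5 + 20.52 + 14.355 − 41 = 44.375 °C
Rounded to 0.1 °C: CPT ≈ 44.4 °C

44.4 °C


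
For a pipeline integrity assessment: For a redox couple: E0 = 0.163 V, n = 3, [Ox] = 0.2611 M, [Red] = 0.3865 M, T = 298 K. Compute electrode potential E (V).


Apply the Nernst equation: E = E0 + (RT/nF)*ln([Ox]/[Red])
Step 1: RT/nF = 8.314*298/(3*96485) = 0.00855944 V
Step 2: [Ox]/[Red] = 0.2611/0.3865 = 0.67555
Step 3: ln(0.67555) = -0.392228
Step 4: correction = 0.00855944 * -0.392228 = -0.0034 V
E = 0.163 + -0.0034 = 0.1596 V

0.1596 V


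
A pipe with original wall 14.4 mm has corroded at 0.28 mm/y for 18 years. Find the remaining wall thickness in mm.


Remaining wall = original − CR × time
t = 14.4 − 0.28*18 = 14.4 − 5.04 = 9.36 mm

9.36 mm


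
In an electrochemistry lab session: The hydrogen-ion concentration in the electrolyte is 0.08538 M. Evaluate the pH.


pH = −log10[H+]
pH = −log10(0.08538) = 1.07

1.07


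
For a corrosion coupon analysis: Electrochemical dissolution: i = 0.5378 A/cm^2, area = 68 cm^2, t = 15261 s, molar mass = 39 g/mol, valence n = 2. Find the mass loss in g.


Apply Faraday's law: m = i*A*t*M / (n*F)
Total charge passed Q = i*A*t = 0.5378*68*15261 = 558100.8744 C
m = Q*M/(n*F) = 558100.8744*39/(2*96485) = 112.79439 g

112.79439 g


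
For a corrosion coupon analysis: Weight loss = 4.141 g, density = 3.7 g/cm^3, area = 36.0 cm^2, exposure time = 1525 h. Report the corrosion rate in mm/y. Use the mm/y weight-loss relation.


Apply the mm/y weight-loss relation: CR = 87600 * W / (D * A * T)
Numerator: 87600 * 4.141 = 362751.6
Denominator: 3.7 * 36.0 * 1525 = 203130.0
CR = 362751.6 / 203130.0 = 1.78581 mm/y

1.78581 mm/y


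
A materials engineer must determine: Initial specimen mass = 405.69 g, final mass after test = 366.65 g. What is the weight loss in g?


Weight loss = initial − final
WL = 405.69 − 366.65 = 39.04 g

39.04 g


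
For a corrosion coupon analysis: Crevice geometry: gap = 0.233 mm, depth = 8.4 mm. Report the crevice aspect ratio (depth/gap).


Aspect ratio = depth / gap
Ratio = 8.4 / 0.233 = 36.1

36.1


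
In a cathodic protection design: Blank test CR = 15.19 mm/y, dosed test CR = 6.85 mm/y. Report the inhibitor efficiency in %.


Apply the inhibitor-efficiency definition: IE = (CR_blank − CR_inh)/CR_blank × 100
IE = (15.19 − 6.85) / 15.19 × 100
IE = 8.34 / 15.19 × 100 = 54.9 %

54.9 %


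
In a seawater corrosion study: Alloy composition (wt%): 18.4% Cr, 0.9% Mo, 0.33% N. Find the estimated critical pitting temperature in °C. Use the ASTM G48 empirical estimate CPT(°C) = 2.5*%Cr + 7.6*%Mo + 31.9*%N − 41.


Apply the ASTM G48 empirical CPT estimate: CPT(°C) = 2.5*%Cr + 7.6*%Mo + 31.9*%N − 41
2.5*18.4 = 46; 7.6*0.9 = 6.84; 31.9*0.33 = 10.527
CPT = 46 + 6.84 + 10.527 − 41 = 22.367 °C
Rounded to 0.1 °C: CPT ≈ 22.4 °C

22.4 °C


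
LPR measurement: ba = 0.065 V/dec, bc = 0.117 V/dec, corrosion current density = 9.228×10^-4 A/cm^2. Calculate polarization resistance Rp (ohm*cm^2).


Apply the Stern-Geary equation: Rp = ba*bc / (2.303*icorr*(ba+bc))
ba*bc = 0.065*0.117 = 0.007605
ba+bc = 0.182; 2.303*icorr*(ba+bc) = 2.303*9.228×10^-4*0.182 = 3.8678793×10^-4
Rp = 0.007605 / 3.8678793×10^-4 = 19.66 ohm*cm^2

19.66 ohm*cm^2


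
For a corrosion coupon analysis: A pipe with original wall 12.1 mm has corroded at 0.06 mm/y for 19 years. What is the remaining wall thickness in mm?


Remaining wall = original − CR × time
t = 12.1 − 0.06*19 = 12.1 − 1.14 = 10.96 mm

10.96 mm


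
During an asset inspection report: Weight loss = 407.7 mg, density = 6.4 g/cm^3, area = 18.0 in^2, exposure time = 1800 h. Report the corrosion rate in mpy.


Apply the mpy weight-loss relation: CR = 534 * W / (D * A * T)
Numerator: 534 * 407.7 = 217711.8
Denominator: 6.4 * 18.0 * 1800 = 207360.0
CR = 217711.8 / 207360.0 = 1.0499 mpy

1.0499 mpy


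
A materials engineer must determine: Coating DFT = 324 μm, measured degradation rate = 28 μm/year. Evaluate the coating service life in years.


Service life = thickness / degradation rate
Life = 324 / 28 = 11.6 years

11.6 years


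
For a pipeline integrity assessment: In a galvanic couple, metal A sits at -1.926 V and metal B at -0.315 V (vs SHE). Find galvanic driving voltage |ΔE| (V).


Driving voltage is the absolute potential difference.
|ΔE| = |-1.926 − (-0.315)| = 1.611 V

1.611 V


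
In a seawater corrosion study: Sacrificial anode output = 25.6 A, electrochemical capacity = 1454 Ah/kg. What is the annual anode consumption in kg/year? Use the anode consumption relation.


Annual consumption = current * hours per year / capacity
Rate = 25.6 * 8760 / 1454 = 154.2 kg/year

154.2 kg/year


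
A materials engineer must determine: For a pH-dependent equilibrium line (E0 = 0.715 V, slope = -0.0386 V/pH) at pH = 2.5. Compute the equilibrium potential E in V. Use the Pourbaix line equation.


Apply the Pourbaix line equation: E = E0 + slope*pH
E = 0.715 + (-0.0386)*2.5 = 0.715 + (-0.0965) = 0.6185 V
Rounded to 4 decimal places: E = 0.6185 V

0.6185 V


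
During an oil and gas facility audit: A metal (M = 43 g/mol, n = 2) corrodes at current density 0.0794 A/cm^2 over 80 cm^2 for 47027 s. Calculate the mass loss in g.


Apply Faraday's law: m = i*A*t*M / (n*F)
Total charge passed Q = i*A*t = 0.0794*80*47027 = 298715.504 C
m = Q*M/(n*F) = 298715.504*43/(2*96485) = 66.564 g

66.564 g


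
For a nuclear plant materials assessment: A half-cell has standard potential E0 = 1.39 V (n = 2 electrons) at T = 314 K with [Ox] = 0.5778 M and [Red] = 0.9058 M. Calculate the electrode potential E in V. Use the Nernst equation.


Apply the Nernst equation: E = E0 + (RT/nF)*ln([Ox]/[Red])
Step 1: RT/nF = 8.314*314/(2*96485) = 0.01352851 V
Step 2: [Ox]/[Red] = 0.5778/0.9058 = 0.637889
Step 3: ln(0.637889) = -0.449591
Step 4: correction = 0.01352851 * -0.449591 = -0.0061 V
E = 1.39 + -0.0061 = 1.3839 V

1.3839 V


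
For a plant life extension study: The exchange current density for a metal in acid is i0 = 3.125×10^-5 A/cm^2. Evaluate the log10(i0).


i0 = 3.125×10^-5 A/cm^2
log10(i0) = -4.505

-4.505


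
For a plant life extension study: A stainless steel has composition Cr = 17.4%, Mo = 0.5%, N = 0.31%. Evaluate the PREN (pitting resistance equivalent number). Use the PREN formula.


Apply the PREN formula: PREN = Cr + 3.3*Mo + 16*N
PREN = 17.4 + 3.3*0.5 + 16*0.31
PREN = 17.4 + 1.65 + 4.96 = 24.01

24.01


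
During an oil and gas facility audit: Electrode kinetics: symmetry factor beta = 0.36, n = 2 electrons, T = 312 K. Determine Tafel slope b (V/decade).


Apply the Tafel slope relation: b = 2.303*R*T/(beta*n*F)
Numerator: 2.303 * 8.314 * 312 = 5973.91
Denominator: 0.36 * 2 * 96485 = 69469.2
b = 5973.91 / 69469.2 = 0.086 V/decade

0.086 V/decade


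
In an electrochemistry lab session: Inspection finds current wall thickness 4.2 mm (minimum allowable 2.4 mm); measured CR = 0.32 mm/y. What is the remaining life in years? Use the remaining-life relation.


Apply the remaining-life relation: RL = (t_current − t_min) / CR
RL = (4.2 − 2.4) / 0.32 = 1.8 / 0.32 = 5.6 years

5.6 years


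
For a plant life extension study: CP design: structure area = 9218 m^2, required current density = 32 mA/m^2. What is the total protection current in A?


I = area * current density, then convert mA → A (÷1000)
I = 9218 * 32 / 1000 = 294.98 A

294.98 A


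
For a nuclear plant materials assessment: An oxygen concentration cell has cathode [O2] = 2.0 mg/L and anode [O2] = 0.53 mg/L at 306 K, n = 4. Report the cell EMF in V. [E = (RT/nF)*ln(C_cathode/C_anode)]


Apply the Nernst concentration-cell relation: E = (RT/nF)*ln(C_cathode/C_anode)
RT/nF = 8.314*306/(4*96485) = 0.00659192 V
ln(2.0/0.53) = 1.32803
E = 0.00659192 * 1.32803 = 0.00875 V

0.00875 V


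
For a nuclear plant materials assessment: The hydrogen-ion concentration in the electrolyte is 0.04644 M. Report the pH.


pH = −log10[H+]
pH = −log10(0.04644) = 1.33

1.33


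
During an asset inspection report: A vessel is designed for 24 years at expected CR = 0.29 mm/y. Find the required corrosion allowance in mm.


Corrosion allowance = CR × design life
CA = 0.29 * 24 = 6.96 mm

6.96 mm


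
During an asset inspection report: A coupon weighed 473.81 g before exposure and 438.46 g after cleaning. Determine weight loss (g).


Weight loss = initial − final
WL = 473.81 − 438.46 = 35.35 g

35.35 g


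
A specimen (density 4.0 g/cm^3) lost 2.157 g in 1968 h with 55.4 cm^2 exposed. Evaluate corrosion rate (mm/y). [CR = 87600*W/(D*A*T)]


Apply the mm/y weight-loss relation: CR = 87600 * W / (D * A * T)
Numerator: 87600 * 2.157 = 188953.2
Denominator: 4.0 * 55.4 * 1968 = 436108.8
CR = 188953.2 / 436108.8 = 0.43327 mm/y

0.43327 mm/y


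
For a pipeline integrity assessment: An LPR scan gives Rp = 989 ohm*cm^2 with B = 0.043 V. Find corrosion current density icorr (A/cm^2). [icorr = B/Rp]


Apply the Stern-Geary relation: icorr = B / Rp
icorr = 0.043 / 989 = 4.348×10^-5 A/cm^2

4.348×10^-5 A/cm^2


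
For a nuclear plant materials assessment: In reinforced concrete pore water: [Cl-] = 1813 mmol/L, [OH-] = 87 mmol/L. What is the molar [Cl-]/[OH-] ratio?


Threshold parameter = [Cl-] / [OH-] (molar basis; both in mmol/L, so units cancel)
Ratio = 1813 / 87 = 20.84

20.84


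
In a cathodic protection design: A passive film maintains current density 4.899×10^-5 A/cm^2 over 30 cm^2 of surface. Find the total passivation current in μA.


I = i_pass * A, then convert A → μA (×10^6)
I = 4.899×10^-5 * 30 * 10^6 = 1469.7 μA

1469.7 μA


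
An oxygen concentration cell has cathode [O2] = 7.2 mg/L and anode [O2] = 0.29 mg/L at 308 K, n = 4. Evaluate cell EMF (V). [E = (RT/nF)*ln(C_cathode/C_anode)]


Apply the Nernst concentration-cell relation: E = (RT/nF)*ln(C_cathode/C_anode)
RT/nF = 8.314*308/(4*96485) = 0.006635 V
ln(7.2/0.29) = 3.21196
E = 0.006635 * 3.21196 = 0.02131 V

0.02131 V


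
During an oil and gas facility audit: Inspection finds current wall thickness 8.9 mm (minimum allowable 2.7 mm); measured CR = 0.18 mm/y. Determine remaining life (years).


Apply the remaining-life relation: RL = (t_current − t_min) / CR
RL = (8.9 − 2.7) / 0.18 = 6.2 / 0.18 = 34.4 years

34.4 years


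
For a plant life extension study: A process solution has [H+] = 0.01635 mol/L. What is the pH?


pH = −log10[H+]
pH = −log10(0.01635) = 1.79

1.79


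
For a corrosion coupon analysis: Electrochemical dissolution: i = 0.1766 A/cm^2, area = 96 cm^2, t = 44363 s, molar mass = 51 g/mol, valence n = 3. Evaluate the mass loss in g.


Apply Faraday's law: m = i*A*t*M / (n*F)
Total charge passed Q = i*A*t = 0.1766*96*44363 = 752112.5568 C
m = Q*M/(n*F) = 752112.5568*51/(3*96485) = 132.517 g

132.517 g


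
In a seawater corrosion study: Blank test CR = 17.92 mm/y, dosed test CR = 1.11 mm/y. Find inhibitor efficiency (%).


Apply the inhibitor-efficiency definition: IE = (CR_blank − CR_inh)/CR_blank × 100
IE = (17.92 − 1.11) / 17.92 × 100
IE = 16.81 / 17.92 × 100 = 93.8 %

93.8 %


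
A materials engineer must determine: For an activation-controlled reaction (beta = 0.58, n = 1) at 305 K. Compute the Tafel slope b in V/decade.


Apply the Tafel slope relation: b = 2.303*R*T/(beta*n*F)
Numerator: 2.303 * 8.314 * 305 = 5839.88
Denominator: 0.58 * 1 * 96485 = 55961.3
b = 5839.88 / 55961.3 = 0.104 V/decade

0.104 V/decade


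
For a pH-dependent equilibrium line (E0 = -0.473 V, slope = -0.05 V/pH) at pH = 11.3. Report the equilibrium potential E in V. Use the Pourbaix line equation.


Apply the Pourbaix line equation: E = E0 + slope*pH
E = -0.473 + (-0.05)*11.3 = -0.473 + (-0.565) = -1.038 V
Rounded to 3 decimal places: E = -1.038 V

-1.038 V


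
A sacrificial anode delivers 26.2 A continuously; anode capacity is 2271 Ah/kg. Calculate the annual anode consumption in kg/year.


Annual consumption = current * hours per year / capacity
Rate = 26.2 * 8760 / 2271 = 101.1 kg/year

101.1 kg/year


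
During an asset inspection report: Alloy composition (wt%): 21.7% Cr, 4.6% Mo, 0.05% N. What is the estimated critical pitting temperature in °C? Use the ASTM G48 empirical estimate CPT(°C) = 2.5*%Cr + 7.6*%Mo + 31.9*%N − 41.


Apply the ASTM G48 empirical CPT estimate: CPT(°C) = 2.5*%Cr + 7.6*%Mo + 31.9*%N − 41
2.5*21.7 = 54.25; 7.6*4.6 = 34.96; 31.9*0.05 = 1.595
CPT = 54.25 + 34.96 + 1.595 − 41 = 49.805 °C
Rounded to 0.1 °C: CPT ≈ 49.8 °C

49.8 °C


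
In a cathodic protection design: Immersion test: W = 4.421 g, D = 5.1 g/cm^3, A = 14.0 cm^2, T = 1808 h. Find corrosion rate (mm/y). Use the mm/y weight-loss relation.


Apply the mm/y weight-loss relation: CR = 87600 * W / (D * A * T)
Numerator: 87600 * 4.421 = 387279.6
Denominator: 5.1 * 14.0 * 1808 = 129091.2
CR = 387279.6 / 129091.2 = 3.0 mm/y

3.0 mm/y


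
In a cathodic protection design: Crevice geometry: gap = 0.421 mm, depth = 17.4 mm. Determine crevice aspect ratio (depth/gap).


Aspect ratio = depth / gap
Ratio = 17.4 / 0.421 = 41.3

41.3


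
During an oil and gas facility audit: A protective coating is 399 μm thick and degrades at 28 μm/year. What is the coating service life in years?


Service life = thickness / degradation rate
Life = 399 / 28 = 14.3 years

14.3 years


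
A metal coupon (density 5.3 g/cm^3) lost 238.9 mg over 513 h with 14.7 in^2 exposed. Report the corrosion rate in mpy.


Apply the mpy weight-loss relation: CR = 534 * W / (D * A * T)
Numerator: 534 * 238.9 = 127572.6
Denominator: 5.3 * 14.7 * 513 = 39967.83
CR = 127572.6 / 39967.83 = 3.192 mpy

3.192 mpy


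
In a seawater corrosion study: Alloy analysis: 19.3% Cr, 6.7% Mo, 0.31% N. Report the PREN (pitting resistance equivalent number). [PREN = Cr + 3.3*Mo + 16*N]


Apply the PREN formula: PREN = Cr + 3.3*Mo + 16*N
PREN = 19.3 + 3.3*6.7 + 16*0.31
PREN = 19.3 + 22.11 + 4.96 = 46.37

46.37


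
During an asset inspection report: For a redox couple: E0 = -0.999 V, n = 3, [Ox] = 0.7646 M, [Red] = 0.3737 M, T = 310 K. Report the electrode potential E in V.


Apply the Nernst equation: E = E0 + (RT/nF)*ln([Ox]/[Red])
Step 1: RT/nF = 8.314*310/(3*96485) = 0.00890411 V
Step 2: [Ox]/[Red] = 0.7646/0.3737 = 2.046026
Step 3: ln(2.046026) = 0.715899
Step 4: correction = 0.00890411 * 0.715899 = 0.0064 V
E = -0.999 + 0.0064 = -0.9926 V

-0.9926 V


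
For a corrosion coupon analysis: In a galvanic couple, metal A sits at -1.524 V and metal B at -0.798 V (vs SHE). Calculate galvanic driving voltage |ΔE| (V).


Driving voltage is the absolute potential difference.
|ΔE| = |-1.524 − (-0.798)| = 0.726 V

0.726 V


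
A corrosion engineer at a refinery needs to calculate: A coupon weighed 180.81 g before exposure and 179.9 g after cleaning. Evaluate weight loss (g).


Weight loss = initial − final
WL = 180.81 − 179.9 = 0.91 g

0.91 g


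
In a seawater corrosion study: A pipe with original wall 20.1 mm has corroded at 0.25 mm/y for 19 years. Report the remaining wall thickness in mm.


Remaining wall = original − CR × time
t = 20.1 − 0.25*19 = 20.1 − 4.75 = 15.35 mm

15.35 mm


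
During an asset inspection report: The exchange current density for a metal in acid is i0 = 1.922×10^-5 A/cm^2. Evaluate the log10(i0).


i0 = 1.922×10^-5 A/cm^2
log10(i0) = -4.716

-4.716


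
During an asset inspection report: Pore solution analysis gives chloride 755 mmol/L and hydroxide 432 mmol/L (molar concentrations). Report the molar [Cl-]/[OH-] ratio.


Threshold parameter = [Cl-] / [OH-] (molar basis; both in mmol/L, so units cancel)
Ratio = 755 / 432 = 1.75

1.75


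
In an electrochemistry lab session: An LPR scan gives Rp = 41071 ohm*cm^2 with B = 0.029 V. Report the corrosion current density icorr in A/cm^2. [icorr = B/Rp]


Apply the Stern-Geary relation: icorr = B / Rp
icorr = 0.029 / 41071 = 7.061×10^-7 A/cm^2

7.061×10^-7 A/cm^2


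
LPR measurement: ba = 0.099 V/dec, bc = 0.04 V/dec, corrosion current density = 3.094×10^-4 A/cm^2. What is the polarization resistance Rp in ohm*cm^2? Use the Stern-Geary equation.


Apply the Stern-Geary equation: Rp = ba*bc / (2.303*icorr*(ba+bc))
ba*bc = 0.099*0.04 = 0.00396
ba+bc = 0.139; 2.303*icorr*(ba+bc) = 2.303*3.094×10^-4*0.139 = 9.90442×10^-5
Rp = 0.00396 / 9.90442×10^-5 = 39.98 ohm*cm^2

39.98 ohm*cm^2


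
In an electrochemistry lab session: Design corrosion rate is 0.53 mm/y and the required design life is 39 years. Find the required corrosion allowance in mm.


Corrosion allowance = CR × design life
CA = 0.53 * 39 = 20.67 mm

20.67 mm


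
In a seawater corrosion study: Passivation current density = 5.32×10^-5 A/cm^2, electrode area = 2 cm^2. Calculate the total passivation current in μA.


I = i_pass * A, then convert A → μA (×10^6)
I = 5.32×10^-5 * 2 * 10^6 = 106.4 μA

106.4 μA


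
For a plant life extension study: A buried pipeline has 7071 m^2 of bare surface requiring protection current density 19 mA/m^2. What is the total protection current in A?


I = area * current density, then convert mA → A (÷1000)
I = 7071 * 19 / 1000 = 134.35 A

134.35 A


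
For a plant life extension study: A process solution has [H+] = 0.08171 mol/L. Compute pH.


pH = −log10[H+]
pH = −log10(0.08171) = 1.09

1.09


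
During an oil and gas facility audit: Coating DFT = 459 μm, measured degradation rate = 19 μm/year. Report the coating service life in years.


Service life = thickness / degradation rate
Life = 459 / 19 = 24.2 years

24.2 years


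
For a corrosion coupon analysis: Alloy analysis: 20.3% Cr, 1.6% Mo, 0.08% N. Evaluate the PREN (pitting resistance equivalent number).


Apply the PREN formula: PREN = Cr + 3.3*Mo + 16*N
PREN = 20.3 + 3.3*1.6 + 16*0.08
PREN = 20.3 + 5.28 + 1.28 = 26.86

26.86


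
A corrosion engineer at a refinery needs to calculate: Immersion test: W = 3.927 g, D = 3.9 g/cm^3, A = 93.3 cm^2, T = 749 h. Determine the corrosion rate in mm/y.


Apply the mm/y weight-loss relation: CR = 87600 * W / (D * A * T)
Numerator: 87600 * 3.927 = 344005.2
Denominator: 3.9 * 93.3 * 749 = 272538.63
CR = 344005.2 / 272538.63 = 1.2622 mm/y

1.2622 mm/y


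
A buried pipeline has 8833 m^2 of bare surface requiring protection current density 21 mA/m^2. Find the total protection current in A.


I = area * current density, then convert mA → A (÷1000)
I = 8833 * 21 / 1000 = 185.49 A

185.49 A


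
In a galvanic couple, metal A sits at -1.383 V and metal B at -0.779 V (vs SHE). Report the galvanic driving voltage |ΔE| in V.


Driving voltage is the absolute potential difference.
|ΔE| = |-1.383 − (-0.779)| = 0.604 V

0.604 V


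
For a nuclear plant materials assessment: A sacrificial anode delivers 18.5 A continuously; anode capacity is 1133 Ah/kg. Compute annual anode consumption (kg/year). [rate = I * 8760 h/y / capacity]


Annual consumption = current * hours per year / capacity
Rate = 18.5 * 8760 / 1133 = 143.0 kg/year

143.0 kg/year


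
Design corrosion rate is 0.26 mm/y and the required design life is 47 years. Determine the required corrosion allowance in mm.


Corrosion allowance = CR × design life
CA = 0.26 * 47 = 12.22 mm

12.22 mm


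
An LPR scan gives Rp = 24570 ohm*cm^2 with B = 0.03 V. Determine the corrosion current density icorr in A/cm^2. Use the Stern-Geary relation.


Apply the Stern-Geary relation: icorr = B / Rp
icorr = 0.03 / 24570 = 1.221×10^-6 A/cm^2

1.221×10^-6 A/cm^2


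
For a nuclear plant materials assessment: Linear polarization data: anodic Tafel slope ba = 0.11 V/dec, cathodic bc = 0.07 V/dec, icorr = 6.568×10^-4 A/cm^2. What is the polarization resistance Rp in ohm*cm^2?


Apply the Stern-Geary equation: Rp = ba*bc / (2.303*icorr*(ba+bc))
ba*bc = 0.11*0.07 = 0.0077
ba+bc = 0.18; 2.303*icorr*(ba+bc) = 2.303*6.568×10^-4*0.18 = 2.7226987×10^-4
Rp = 0.0077 / 2.7226987×10^-4 = 28.3 ohm*cm^2

28.3 ohm*cm^2


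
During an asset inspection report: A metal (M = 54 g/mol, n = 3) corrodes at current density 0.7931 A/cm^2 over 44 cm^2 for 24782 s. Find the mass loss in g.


Apply Faraday's law: m = i*A*t*M / (n*F)
Total charge passed Q = i*A*t = 0.7931*44*24782 = 864802.5848 C
m = Q*M/(n*F) = 864802.5848*54/(3*96485) = 161.3354 g

161.3354 g


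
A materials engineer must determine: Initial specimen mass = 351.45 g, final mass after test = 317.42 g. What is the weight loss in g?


Weight loss = initial − final
WL = 351.45 − 317.42 = 34.03 g

34.03 g


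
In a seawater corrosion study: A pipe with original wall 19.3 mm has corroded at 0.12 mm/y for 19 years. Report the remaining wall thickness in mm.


Remaining wall = original − CR × time
t = 19.3 − 0.12*19 = 19.3 − 2.28 = 17.02 mm

17.02 mm


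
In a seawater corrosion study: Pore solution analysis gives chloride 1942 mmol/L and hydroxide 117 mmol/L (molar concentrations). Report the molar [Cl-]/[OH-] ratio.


Threshold parameter = [Cl-] / [OH-] (molar basis; both in mmol/L, so units cancel)
Ratio = 1942 / 117 = 16.6

16.6


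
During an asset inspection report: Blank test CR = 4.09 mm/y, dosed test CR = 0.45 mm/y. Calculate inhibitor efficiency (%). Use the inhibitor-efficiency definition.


Apply the inhibitor-efficiency definition: IE = (CR_blank − CR_inh)/CR_blank × 100
IE = (4.09 − 0.45) / 4.09 × 100
IE = 3.64 / 4.09 × 100 = 89.0 %

89.0 %


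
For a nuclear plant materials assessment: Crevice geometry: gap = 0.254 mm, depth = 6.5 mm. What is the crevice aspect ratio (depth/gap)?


Aspect ratio = depth / gap
Ratio = 6.5 / 0.254 = 25.6

25.6


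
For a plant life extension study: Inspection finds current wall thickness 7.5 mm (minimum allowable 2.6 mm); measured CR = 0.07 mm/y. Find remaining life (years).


Apply the remaining-life relation: RL = (t_current − t_min) / CR
RL = (7.5 − 2.6) / 0.07 = 4.9 / 0.07 = 70.0 years

70.0 years


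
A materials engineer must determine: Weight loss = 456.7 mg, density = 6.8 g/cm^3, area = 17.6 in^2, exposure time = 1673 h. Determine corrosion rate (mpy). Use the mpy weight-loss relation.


Apply the mpy weight-loss relation: CR = 534 * W / (D * A * T)
Numerator: 534 * 456.7 = 243877.8
Denominator: 6.8 * 17.6 * 1673 = 200224.64
CR = 243877.8 / 200224.64 = 1.218 mpy

1.218 mpy


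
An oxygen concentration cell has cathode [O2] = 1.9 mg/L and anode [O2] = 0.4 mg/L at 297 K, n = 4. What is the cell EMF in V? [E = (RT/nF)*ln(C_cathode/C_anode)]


Apply the Nernst concentration-cell relation: E = (RT/nF)*ln(C_cathode/C_anode)
RT/nF = 8.314*297/(4*96485) = 0.00639804 V
ln(1.9/0.4) = 1.55814
E = 0.00639804 * 1.55814 = 0.00997 V

0.00997 V


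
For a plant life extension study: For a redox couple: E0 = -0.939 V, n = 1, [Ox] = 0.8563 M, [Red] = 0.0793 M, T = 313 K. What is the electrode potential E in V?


Apply the Nernst equation: E = E0 + (RT/nF)*ln([Ox]/[Red])
Step 1: RT/nF = 8.314*313/(1*96485) = 0.02697085 V
Step 2: [Ox]/[Red] = 0.8563/0.0793 = 10.798235
Step 3: ln(10.798235) = 2.379383
Step 4: correction = 0.02697085 * 2.379383 = 0.0642 V
E = -0.939 + 0.0642 = -0.8748 V

-0.8748 V


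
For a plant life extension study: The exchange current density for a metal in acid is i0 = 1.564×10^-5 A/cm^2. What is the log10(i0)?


i0 = 1.564×10^-5 A/cm^2
log10(i0) = -4.806

-4.806


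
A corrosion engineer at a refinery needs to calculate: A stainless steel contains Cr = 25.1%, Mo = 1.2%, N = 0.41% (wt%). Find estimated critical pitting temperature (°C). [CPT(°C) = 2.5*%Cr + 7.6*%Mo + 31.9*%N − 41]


Apply the ASTM G48 empirical CPT estimate: CPT(°C) = 2.5*%Cr + 7.6*%Mo + 31.9*%N − 41
2.5*25.1 = 62.75; 7.6*1.2 = 9.12; 31.9*0.41 = 13.079
CPT = 62.75 + 9.12 + 13.079 − 41 = 43.949 °C
Rounded to 0.1 °C: CPT ≈ 43.9 °C

43.9 °C


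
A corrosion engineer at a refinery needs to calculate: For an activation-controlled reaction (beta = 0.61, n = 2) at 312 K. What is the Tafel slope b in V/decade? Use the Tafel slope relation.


Apply the Tafel slope relation: b = 2.303*R*T/(beta*n*F)
Numerator: 2.303 * 8.314 * 312 = 5973.91
Denominator: 0.61 * 2 * 96485 = 117711.7
b = 5973.91 / 117711.7 = 0.0508 V/decade

0.0508 V/decade


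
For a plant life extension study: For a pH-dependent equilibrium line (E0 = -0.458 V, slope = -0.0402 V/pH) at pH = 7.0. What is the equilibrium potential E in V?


Apply the Pourbaix line equation: E = E0 + slope*pH
E = -0.458 + (-0.0402)*7.0 = -0.458 + (-0.2814) = -0.7394 V
Rounded to 4 decimal places: E = -0.7394 V

-0.7394 V


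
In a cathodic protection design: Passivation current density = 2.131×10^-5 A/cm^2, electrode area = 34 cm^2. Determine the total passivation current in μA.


I = i_pass * A, then convert A → μA (×10^6)
I = 2.131×10^-5 * 34 * 10^6 = 724.54 μA

724.54 μA


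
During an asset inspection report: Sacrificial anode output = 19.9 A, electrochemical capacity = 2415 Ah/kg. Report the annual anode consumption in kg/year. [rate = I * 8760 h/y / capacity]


Annual consumption = current * hours per year / capacity
Rate = 19.9 * 8760 / 2415 = 72.2 kg/year

72.2 kg/year


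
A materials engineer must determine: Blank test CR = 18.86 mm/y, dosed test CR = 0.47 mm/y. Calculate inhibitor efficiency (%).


Apply the inhibitor-efficiency definition: IE = (CR_blank − CR_inh)/CR_blank × 100
IE = (18.86 − 0.47) / 18.86 × 100
IE = 18.39 / 18.86 × 100 = 97.5 %

97.5 %


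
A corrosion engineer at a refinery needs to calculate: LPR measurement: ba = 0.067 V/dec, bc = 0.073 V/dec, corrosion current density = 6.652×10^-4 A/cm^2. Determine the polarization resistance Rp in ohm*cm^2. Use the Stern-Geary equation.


Apply the Stern-Geary equation: Rp = ba*bc / (2.303*icorr*(ba+bc))
ba*bc = 0.067*0.073 = 0.004891
ba+bc = 0.14; 2.303*icorr*(ba+bc) = 2.303*6.652×10^-4*0.14 = 2.1447378×10^-4
Rp = 0.004891 / 2.1447378×10^-4 = 22.8 ohm*cm^2

22.8 ohm*cm^2


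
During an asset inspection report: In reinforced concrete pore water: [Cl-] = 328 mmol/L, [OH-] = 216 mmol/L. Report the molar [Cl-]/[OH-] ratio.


Threshold parameter = [Cl-] / [OH-] (molar basis; both in mmol/L, so units cancel)
Ratio = 328 / 216 = 1.52

1.52


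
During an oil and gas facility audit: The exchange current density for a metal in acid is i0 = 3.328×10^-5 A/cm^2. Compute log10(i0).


i0 = 3.328×10^-5 A/cm^2
log10(i0) = -4.478

-4.478


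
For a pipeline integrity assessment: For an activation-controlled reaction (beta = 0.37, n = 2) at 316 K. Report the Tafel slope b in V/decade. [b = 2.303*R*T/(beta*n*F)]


Apply the Tafel slope relation: b = 2.303*R*T/(beta*n*F)
Numerator: 2.303 * 8.314 * 316 = 6050.5
Denominator: 0.37 * 2 * 96485 = 71398.9
b = 6050.5 / 71398.9 = 0.085 V/decade

0.085 V/decade


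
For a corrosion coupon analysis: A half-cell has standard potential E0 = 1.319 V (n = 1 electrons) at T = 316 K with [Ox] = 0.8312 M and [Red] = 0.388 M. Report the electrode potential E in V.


Apply the Nernst equation: E = E0 + (RT/nF)*ln([Ox]/[Red])
Step 1: RT/nF = 8.314*316/(1*96485) = 0.02722935 V
Step 2: [Ox]/[Red] = 0.8312/0.388 = 2.142268
Step 3: ln(2.142268) = 0.761865
Step 4: correction = 0.02722935 * 0.761865 = 0.021 V
E = 1.319 + 0.021 = 1.34 V

1.34 V


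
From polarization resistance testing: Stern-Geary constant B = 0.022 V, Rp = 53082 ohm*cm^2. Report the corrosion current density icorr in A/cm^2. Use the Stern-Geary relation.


Apply the Stern-Geary relation: icorr = B / Rp
icorr = 0.022 / 53082 = 4.145×10^-7 A/cm^2

4.145×10^-7 A/cm^2


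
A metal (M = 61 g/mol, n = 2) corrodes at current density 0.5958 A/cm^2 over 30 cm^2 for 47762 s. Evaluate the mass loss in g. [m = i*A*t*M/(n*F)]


Apply Faraday's law: m = i*A*t*M / (n*F)
Total charge passed Q = i*A*t = 0.5958*30*47762 = 853697.988 C
m = Q*M/(n*F) = 853697.988*61/(2*96485) = 269.864 g

269.864 g


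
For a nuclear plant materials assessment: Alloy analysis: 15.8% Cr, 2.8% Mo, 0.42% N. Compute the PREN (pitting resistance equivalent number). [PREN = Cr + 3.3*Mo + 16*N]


Apply the PREN formula: PREN = Cr + 3.3*Mo + 16*N
PREN = 15.8 + 3.3*2.8 + 16*0.42
PREN = 15.8 + 9.24 + 6.72 = 31.76

31.76


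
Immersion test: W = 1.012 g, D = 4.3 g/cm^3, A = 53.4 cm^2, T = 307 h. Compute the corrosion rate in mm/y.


Apply the mm/y weight-loss relation: CR = 87600 * W / (D * A * T)
Numerator: 87600 * 1.012 = 88651.2
Denominator: 4.3 * 53.4 * 307 = 70493.34
CR = 88651.2 / 70493.34 = 1.2576 mm/y

1.2576 mm/y


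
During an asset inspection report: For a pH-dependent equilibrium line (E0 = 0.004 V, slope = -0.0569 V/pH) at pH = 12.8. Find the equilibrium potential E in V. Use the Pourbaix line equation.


Apply the Pourbaix line equation: E = E0 + slope*pH
E = 0.004 + (-0.0569)*12.8 = 0.004 + (-0.72832) = -0.72432 V
Rounded to 4 decimal places: E = -0.7243 V

-0.7243 V


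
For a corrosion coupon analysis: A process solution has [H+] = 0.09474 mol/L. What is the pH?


pH = −log10[H+]
pH = −log10(0.09474) = 1.02

1.02


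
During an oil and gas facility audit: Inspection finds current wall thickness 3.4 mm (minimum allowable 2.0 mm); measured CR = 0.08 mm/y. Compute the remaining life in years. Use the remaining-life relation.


Apply the remaining-life relation: RL = (t_current − t_min) / CR
RL = (3.4 − 2.0) / 0.08 = 1.4 / 0.08 = 17.5 years

17.5 years


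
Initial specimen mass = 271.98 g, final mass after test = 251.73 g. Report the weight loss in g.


Weight loss = initial − final
WL = 271.98 − 251.73 = 20.25 g

20.25 g


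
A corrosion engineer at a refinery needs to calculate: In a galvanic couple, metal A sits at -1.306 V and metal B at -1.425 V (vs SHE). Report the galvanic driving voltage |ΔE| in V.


Driving voltage is the absolute potential difference.
|ΔE| = |-1.306 − (-1.425)| = 0.119 V

0.119 V


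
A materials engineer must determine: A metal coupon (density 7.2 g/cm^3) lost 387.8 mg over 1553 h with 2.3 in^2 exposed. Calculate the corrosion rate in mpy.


Apply the mpy weight-loss relation: CR = 534 * W / (D * A * T)
Numerator: 534 * 387.8 = 207085.2
Denominator: 7.2 * 2.3 * 1553 = 25717.68
CR = 207085.2 / 25717.68 = 8.05225 mpy

8.05225 mpy


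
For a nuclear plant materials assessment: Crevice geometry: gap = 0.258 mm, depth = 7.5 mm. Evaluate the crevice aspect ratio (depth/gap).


Aspect ratio = depth / gap
Ratio = 7.5 / 0.258 = 29.1

29.1


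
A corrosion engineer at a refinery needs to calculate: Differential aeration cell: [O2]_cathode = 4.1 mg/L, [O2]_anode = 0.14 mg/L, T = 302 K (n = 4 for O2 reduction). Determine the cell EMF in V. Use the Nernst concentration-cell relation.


Apply the Nernst concentration-cell relation: E = (RT/nF)*ln(C_cathode/C_anode)
RT/nF = 8.314*302/(4*96485) = 0.00650575 V
ln(4.1/0.14) = 3.3771
E = 0.00650575 * 3.3771 = 0.02197 V

0.02197 V


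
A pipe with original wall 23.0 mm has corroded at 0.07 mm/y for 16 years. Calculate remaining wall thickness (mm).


Remaining wall = original − CR × time
t = 23.0 − 0.07*16 = 23.0 − 1.12 = 21.88 mm

21.88 mm


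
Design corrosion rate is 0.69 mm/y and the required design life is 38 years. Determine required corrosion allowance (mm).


Corrosion allowance = CR × design life
CA = 0.69 * 38 = 26.22 mm

26.22 mm


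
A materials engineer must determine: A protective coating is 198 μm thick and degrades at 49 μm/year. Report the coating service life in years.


Service life = thickness / degradation rate
Life = 198 / 49 = 4.0 years

4.0 years


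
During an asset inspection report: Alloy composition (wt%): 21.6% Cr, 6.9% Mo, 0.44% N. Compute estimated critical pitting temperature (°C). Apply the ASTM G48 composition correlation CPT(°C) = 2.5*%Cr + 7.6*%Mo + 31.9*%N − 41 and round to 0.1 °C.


Apply the ASTM G48 empirical CPT estimate: CPT(°C) = 2.5*%Cr + 7.6*%Mo + 31.9*%N − 41
2.5*21.6 = 54; 7.6*6.9 = 52.44; 31.9*0.44 = 14.036
CPT = 54 + 52.44 + 14.036 − 41 = 79.476 °C
Rounded to 0.1 °C: CPT ≈ 79.5 °C

79.5 °C


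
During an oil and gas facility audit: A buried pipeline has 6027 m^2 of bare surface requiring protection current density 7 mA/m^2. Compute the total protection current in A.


I = area * current density, then convert mA → A (÷1000)
I = 6027 * 7 / 1000 = 42.19 A

42.19 A


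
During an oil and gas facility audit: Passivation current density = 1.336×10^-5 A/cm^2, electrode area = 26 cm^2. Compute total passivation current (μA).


I = i_pass * A, then convert A → μA (×10^6)
I = 1.336×10^-5 * 26 * 10^6 = 347.36 μA

347.36 μA


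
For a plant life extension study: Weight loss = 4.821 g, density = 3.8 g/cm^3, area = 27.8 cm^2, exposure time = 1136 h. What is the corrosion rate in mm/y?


Apply the mm/y weight-loss relation: CR = 87600 * W / (D * A * T)
Numerator: 87600 * 4.821 = 422319.6
Denominator: 3.8 * 27.8 * 1136 = 120007.04
CR = 422319.6 / 120007.04 = 3.519124 mm/y

3.519124 mm/y


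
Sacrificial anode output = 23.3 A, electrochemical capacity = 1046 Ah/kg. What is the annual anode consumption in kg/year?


Annual consumption = current * hours per year / capacity
Rate = 23.3 * 8760 / 1046 = 195.1 kg/year

195.1 kg/year


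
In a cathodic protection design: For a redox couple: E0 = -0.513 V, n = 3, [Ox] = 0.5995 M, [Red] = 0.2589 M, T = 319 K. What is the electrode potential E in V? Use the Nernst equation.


Apply the Nernst equation: E = E0 + (RT/nF)*ln([Ox]/[Red])
Step 1: RT/nF = 8.314*319/(3*96485) = 0.00916262 V
Step 2: [Ox]/[Red] = 0.5995/0.2589 = 2.315566
Step 3: ln(2.315566) = 0.839654
Step 4: correction = 0.00916262 * 0.839654 = 0.008 V
E = -0.513 + 0.008 = -0.505 V

-0.505 V
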